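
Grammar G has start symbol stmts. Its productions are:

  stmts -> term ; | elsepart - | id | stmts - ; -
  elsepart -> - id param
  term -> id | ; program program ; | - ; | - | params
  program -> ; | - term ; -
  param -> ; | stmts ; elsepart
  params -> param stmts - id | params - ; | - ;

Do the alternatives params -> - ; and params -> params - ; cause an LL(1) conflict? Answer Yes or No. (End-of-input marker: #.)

Yes

FIRST(- ;) = { - } and FIRST(params - ;) = { -, ;, id }.
Both contain -, so the two alternatives are not disjoint — LL(1) conflict.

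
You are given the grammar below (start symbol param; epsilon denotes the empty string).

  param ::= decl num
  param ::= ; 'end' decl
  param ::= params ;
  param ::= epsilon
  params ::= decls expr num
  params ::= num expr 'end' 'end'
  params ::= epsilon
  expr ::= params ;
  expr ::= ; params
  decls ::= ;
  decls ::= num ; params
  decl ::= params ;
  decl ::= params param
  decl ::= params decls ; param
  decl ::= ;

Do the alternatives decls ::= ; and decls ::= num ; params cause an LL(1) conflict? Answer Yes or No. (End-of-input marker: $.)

FIRST(;) = { ; } and FIRST(num ; params) = { num }.
The FIRST sets are disjoint and neither alternative is nullable — no conflict.

No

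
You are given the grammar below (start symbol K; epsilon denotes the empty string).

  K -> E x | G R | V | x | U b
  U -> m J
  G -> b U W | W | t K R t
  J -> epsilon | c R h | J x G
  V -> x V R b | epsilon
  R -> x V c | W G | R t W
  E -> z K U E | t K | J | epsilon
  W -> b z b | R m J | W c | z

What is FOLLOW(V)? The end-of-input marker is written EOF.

In K -> V: V is at the end, add FOLLOW(K) = { EOF, b, m, x, z }.
In V -> x V R b: add FIRST(R b) = { b, x, z }.
In R -> x V c: add FIRST(c) = { c }.
Union: FOLLOW(V) = { EOF, b, c, m, x, z }.

{ EOF, b, c, m, x, z }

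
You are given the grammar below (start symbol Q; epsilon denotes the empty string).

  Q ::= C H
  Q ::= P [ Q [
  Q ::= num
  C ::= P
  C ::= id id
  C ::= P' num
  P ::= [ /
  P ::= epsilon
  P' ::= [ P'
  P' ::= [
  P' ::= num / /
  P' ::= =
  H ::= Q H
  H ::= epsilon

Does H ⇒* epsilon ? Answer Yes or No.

H has an epsilon-production, so H ⇒ epsilon.

Yes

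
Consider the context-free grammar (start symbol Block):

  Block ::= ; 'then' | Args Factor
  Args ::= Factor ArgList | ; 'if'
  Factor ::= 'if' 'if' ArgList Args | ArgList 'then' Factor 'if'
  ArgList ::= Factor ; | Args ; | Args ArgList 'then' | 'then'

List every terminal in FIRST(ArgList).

{ 'if', 'then', ; }

From ArgList ::= Factor ;: add FIRST(Factor) = { 'if', 'then', ; }.
From ArgList ::= Args ;: add FIRST(Args) = { 'if', 'then', ; }.
From ArgList ::= Args ArgList 'then': add FIRST(Args) = { 'if', 'then', ; }.
ArgList ::= 'then' contributes {'then'}.
Union: FIRST(ArgList) = { 'if', 'then', ; }.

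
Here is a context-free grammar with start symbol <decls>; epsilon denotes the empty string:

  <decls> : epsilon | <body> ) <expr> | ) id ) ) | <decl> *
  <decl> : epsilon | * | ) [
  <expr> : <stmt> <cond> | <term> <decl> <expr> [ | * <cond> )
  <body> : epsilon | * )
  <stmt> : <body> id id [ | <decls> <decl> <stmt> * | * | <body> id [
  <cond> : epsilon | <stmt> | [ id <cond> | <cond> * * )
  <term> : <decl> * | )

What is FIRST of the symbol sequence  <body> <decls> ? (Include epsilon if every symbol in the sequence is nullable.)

Add FIRST(<body>)\{epsilon} = { * }; <body> is nullable, continue.
Add FIRST(<decls>)\{epsilon} = { ), * }; <decls> is nullable, continue.
Every symbol is nullable, so include epsilon.

{ ), *, epsilon }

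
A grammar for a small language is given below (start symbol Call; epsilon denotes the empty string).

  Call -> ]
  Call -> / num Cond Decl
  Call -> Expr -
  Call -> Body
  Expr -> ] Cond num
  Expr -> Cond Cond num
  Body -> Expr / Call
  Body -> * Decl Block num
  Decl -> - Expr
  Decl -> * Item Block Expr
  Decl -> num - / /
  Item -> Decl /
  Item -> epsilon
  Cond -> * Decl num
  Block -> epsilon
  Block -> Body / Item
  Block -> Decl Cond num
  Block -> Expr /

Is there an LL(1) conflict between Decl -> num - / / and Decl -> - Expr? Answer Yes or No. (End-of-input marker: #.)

FIRST(num - / /) = { num } and FIRST(- Expr) = { - }.
The FIRST sets are disjoint and neither alternative is nullable — no conflict.

No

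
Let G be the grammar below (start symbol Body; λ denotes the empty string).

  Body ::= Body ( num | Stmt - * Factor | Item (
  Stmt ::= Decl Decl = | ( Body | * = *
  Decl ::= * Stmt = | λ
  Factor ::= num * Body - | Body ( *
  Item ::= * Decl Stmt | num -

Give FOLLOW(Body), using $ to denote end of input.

Body is the start symbol, so $ ∈ FOLLOW(Body).
In Body ::= Body ( num: add FIRST(( num) = { ( }.
In Stmt ::= ( Body: Body is at the end, add FOLLOW(Stmt) = { (, -, = }.
In Factor ::= num * Body -: add FIRST(-) = { - }.
In Factor ::= Body ( *: add FIRST(( *) = { ( }.
Union: FOLLOW(Body) = { $, (, -, = }.

{ $, (, -, = }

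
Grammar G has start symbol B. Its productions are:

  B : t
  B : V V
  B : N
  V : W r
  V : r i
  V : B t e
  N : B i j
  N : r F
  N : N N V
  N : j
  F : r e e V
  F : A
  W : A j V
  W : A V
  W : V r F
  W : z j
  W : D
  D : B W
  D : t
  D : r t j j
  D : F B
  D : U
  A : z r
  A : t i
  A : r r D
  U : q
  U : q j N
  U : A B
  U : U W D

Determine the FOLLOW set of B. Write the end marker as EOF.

B is the start symbol, so EOF ∈ FOLLOW(B).
In V : B t e: add FIRST(t e) = { t }.
In N : B i j: add FIRST(i j) = { i }.
In D : B W: add FIRST(W) = { j, q, r, t, z }.
In D : F B: B is at the end, add FOLLOW(D) = { EOF, i, j, q, r, t, z }.
In U : A B: B is at the end, add FOLLOW(U) = { EOF, i, j, q, r, t, z }.
Union: FOLLOW(B) = { EOF, i, j, q, r, t, z }.

{ EOF, i, j, q, r, t, z }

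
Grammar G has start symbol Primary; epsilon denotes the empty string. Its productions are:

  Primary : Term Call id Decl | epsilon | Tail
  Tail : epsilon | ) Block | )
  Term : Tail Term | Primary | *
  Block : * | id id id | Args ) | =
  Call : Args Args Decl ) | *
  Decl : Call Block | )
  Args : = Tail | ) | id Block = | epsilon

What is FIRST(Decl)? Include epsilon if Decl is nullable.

From Decl : Call Block: add FIRST(Call) = { ), *, =, id }.
Decl : ) contributes {)}.
Union: FIRST(Decl) = { ), *, =, id }.

{ ), *, =, id }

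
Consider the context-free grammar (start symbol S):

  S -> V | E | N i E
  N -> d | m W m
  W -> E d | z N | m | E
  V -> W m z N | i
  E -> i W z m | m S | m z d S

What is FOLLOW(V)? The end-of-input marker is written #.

In S -> V: V is at the end, add FOLLOW(S) = { #, d, m, z }.
Union: FOLLOW(V) = { #, d, m, z }.

{ #, d, m, z }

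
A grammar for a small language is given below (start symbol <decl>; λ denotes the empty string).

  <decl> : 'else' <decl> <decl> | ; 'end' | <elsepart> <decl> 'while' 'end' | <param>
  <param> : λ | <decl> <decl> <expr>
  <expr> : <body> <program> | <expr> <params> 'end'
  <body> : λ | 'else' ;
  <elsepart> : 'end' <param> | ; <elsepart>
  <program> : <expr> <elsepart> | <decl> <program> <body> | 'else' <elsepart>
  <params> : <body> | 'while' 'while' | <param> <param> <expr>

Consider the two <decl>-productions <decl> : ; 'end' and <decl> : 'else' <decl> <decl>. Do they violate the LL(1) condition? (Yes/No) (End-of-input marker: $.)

No

FIRST(; 'end') = { ; } and FIRST('else' <decl> <decl>) = { 'else' }.
The FIRST sets are disjoint and neither alternative is nullable — no conflict.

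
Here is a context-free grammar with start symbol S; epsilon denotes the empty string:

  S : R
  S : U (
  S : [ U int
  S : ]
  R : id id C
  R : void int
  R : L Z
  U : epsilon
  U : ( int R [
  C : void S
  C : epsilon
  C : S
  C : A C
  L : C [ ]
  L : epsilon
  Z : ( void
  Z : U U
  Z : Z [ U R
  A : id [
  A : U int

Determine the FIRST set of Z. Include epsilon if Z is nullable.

{ (, [, epsilon }

Z : ( void contributes {(}.
From Z : U U: U, U nullable, take FIRST(U) ∪ FIRST(U) = { ( }; also epsilon since the whole RHS is nullable.
From Z : Z [ U R: Z nullable, take FIRST(Z) ∪ {[} = { (, [ }.
Union: FIRST(Z) = { (, [, epsilon }.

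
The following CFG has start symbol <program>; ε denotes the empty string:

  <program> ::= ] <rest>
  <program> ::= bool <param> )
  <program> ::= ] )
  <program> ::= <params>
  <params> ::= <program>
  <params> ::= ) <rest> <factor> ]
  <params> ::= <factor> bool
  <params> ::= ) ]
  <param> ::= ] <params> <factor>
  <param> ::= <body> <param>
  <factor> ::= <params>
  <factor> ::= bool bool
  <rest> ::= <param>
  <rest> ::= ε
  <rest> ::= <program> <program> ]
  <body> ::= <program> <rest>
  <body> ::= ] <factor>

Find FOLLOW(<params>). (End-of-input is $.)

{ $, ), ], bool }

In <program> ::= <params>: <params> is at the end, add FOLLOW(<program>) = { $, ), ], bool }.
In <param> ::= ] <params> <factor>: add FIRST(<factor>) = { ), ], bool }.
In <factor> ::= <params>: <params> is at the end, add FOLLOW(<factor>) = { $, ), ], bool }.
Union: FOLLOW(<params>) = { $, ), ], bool }.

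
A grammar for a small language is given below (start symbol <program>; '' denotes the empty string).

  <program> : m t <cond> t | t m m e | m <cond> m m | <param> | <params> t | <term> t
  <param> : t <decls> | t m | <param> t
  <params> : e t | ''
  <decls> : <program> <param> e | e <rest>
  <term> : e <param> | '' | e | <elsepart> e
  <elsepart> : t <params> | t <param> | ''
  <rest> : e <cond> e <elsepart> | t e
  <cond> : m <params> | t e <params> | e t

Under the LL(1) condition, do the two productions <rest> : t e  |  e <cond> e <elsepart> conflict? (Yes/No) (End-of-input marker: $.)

No

FIRST(t e) = { t } and FIRST(e <cond> e <elsepart>) = { e }.
The FIRST sets are disjoint and neither alternative is nullable — no conflict.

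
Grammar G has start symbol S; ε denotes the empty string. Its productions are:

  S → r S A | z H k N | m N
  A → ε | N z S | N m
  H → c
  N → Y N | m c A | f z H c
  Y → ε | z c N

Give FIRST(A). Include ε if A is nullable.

{ f, m, z, ε }

A → ε contributes ε.
From A → N z S: add FIRST(N) = { f, m, z }.
From A → N m: add FIRST(N) = { f, m, z }.
Union: FIRST(A) = { f, m, z, ε }.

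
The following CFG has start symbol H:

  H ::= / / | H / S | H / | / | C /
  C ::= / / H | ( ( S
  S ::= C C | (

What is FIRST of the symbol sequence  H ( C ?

Add FIRST(H) = { (, / }; H is not nullable, stop.

{ (, / }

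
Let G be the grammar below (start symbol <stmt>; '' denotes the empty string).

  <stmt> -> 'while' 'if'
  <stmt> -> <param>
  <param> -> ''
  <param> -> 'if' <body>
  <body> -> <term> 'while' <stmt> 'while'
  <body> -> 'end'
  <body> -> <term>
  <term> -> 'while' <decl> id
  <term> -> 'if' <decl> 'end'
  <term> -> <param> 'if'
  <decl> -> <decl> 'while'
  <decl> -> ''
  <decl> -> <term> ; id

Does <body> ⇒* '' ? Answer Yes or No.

Nullable nonterminals: <decl>, <param>, <stmt>.
No production of <body> has an RHS whose symbols are all nullable, so <body> is not nullable.

No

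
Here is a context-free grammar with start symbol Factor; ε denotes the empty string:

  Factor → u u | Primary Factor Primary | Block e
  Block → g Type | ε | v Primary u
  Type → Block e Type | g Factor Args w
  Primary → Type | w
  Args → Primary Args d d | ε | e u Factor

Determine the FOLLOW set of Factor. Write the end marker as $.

Factor is the start symbol, so $ ∈ FOLLOW(Factor).
In Factor → Primary Factor Primary: add FIRST(Primary) = { e, g, v, w }.
In Type → g Factor Args w: add FIRST(Args w) = { e, g, v, w }.
In Args → e u Factor: Factor is at the end, add FOLLOW(Args) = { d, w }.
Union: FOLLOW(Factor) = { $, d, e, g, v, w }.

{ $, d, e, g, v, w }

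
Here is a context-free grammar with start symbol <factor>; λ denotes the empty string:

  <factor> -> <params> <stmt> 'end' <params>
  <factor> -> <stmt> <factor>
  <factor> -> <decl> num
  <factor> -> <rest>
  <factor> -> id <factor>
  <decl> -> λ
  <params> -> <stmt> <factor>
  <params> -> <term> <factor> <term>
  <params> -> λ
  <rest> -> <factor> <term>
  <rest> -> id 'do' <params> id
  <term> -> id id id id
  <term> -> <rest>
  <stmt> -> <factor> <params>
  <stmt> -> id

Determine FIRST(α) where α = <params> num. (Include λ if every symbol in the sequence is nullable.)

{ id, num }

Add FIRST(<params>)\{λ} = { id, num }; <params> is nullable, continue.
num is a terminal; add {num} and stop.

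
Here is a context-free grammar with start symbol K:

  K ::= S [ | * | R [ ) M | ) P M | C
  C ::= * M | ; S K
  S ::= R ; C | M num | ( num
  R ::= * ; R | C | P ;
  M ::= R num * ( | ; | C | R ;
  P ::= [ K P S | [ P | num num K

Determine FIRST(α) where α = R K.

{ *, ;, [, num }

Add FIRST(R) = { *, ;, [, num }; R is not nullable, stop.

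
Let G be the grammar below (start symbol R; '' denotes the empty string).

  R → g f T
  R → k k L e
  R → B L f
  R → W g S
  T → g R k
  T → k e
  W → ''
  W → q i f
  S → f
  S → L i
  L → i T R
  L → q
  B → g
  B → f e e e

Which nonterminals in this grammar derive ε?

{ W }

Directly nullable (have an ''-production): W.
No other nonterminal has a production whose RHS symbols are all nullable.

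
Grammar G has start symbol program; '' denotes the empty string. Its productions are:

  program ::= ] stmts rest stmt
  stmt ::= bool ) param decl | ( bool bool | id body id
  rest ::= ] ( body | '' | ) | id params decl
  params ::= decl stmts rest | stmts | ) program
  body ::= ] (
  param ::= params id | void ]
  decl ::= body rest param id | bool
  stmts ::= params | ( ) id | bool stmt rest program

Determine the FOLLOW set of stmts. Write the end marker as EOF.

In program ::= ] stmts rest stmt: add FIRST(rest stmt) = { (, ), ], bool, id }.
In params ::= decl stmts rest: add FIRST(rest)\{''} = { ), ], id }.
  Since rest is nullable, also add FOLLOW(params) = { (, ), ], bool, id }.
In params ::= stmts: stmts is at the end, add FOLLOW(params) = { (, ), ], bool, id }.
Union: FOLLOW(stmts) = { (, ), ], bool, id }.

{ (, ), ], bool, id }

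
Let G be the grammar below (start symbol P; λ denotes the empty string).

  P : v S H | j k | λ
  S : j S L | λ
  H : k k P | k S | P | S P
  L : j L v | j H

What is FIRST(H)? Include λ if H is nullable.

H : k k P contributes {k}.
H : k S contributes {k}.
From H : P: add FIRST(P) = { j, v, λ } (including λ since P is nullable).
From H : S P: S, P nullable, take FIRST(S) ∪ FIRST(P) = { j, v }; also λ since the whole RHS is nullable.
Union: FIRST(H) = { j, k, v, λ }.

{ j, k, v, λ }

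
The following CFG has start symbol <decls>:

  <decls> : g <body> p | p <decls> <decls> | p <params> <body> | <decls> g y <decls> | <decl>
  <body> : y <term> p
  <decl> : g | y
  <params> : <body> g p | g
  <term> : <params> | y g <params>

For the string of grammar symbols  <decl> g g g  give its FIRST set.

Add FIRST(<decl>) = { g, y }; <decl> is not nullable, stop.

{ g, y }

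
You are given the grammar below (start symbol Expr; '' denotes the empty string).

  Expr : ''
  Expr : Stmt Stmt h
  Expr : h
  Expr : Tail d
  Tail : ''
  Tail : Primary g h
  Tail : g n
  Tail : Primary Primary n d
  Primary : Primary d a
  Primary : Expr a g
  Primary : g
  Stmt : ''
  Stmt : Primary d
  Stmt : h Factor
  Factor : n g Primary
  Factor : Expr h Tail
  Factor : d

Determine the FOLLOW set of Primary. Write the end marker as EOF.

{ a, d, g, h, n }

In Tail : Primary g h: add FIRST(g h) = { g }.
In Tail : Primary Primary n d: add FIRST(Primary n d) = { a, d, g, h }.
In Tail : Primary Primary n d: add FIRST(n d) = { n }.
In Primary : Primary d a: add FIRST(d a) = { d }.
In Stmt : Primary d: add FIRST(d) = { d }.
In Factor : n g Primary: Primary is at the end, add FOLLOW(Factor) = { a, d, g, h }.
Union: FOLLOW(Primary) = { a, d, g, h, n }.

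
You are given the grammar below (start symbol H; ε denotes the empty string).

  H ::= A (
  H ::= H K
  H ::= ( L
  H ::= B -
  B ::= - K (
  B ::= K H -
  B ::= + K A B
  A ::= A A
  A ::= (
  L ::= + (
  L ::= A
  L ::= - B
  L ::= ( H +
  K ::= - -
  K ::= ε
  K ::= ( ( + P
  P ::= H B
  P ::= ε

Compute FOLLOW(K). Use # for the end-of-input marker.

{ #, (, +, - }

In H ::= H K: K is at the end, add FOLLOW(H) = { #, (, +, - }.
In B ::= - K (: add FIRST(() = { ( }.
In B ::= K H -: add FIRST(H -) = { (, +, - }.
In B ::= + K A B: add FIRST(A B) = { ( }.
Union: FOLLOW(K) = { #, (, +, - }.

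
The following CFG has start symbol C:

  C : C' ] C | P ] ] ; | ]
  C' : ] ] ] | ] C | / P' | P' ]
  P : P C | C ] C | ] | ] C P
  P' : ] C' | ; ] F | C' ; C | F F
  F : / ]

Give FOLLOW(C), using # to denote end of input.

{ #, /, ;, ] }

C is the start symbol, so # ∈ FOLLOW(C).
In C : C' ] C: C is at the end, add FOLLOW(C) = { #, /, ;, ] }.
In C' : ] C: C is at the end, add FOLLOW(C') = { ;, ] }.
In P : P C: C is at the end, add FOLLOW(P) = { /, ;, ] }.
In P : C ] C: add FIRST(] C) = { ] }.
In P : C ] C: C is at the end, add FOLLOW(P) = { /, ;, ] }.
In P : ] C P: add FIRST(P) = { /, ;, ] }.
In P' : C' ; C: C is at the end, add FOLLOW(P') = { ;, ] }.
Union: FOLLOW(C) = { #, /, ;, ] }.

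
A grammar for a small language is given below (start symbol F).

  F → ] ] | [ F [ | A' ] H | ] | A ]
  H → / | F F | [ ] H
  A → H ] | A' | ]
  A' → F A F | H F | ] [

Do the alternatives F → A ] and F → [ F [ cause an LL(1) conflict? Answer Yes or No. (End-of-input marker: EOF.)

FIRST(A ]) = { /, [, ] } and FIRST([ F [) = { [ }.
Both contain [, so the two alternatives are not disjoint — LL(1) conflict.

Yes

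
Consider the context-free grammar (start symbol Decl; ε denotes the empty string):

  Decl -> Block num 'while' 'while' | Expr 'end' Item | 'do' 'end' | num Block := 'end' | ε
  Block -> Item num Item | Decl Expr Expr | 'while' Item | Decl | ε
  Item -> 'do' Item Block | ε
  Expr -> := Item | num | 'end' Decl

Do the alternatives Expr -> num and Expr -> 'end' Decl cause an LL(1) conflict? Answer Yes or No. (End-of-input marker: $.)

No

FIRST(num) = { num } and FIRST('end' Decl) = { 'end' }.
The FIRST sets are disjoint and neither alternative is nullable — no conflict.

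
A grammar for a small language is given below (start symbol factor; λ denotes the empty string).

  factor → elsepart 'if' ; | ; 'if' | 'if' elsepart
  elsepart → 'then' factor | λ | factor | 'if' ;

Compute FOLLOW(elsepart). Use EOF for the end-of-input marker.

In factor → elsepart 'if' ;: add FIRST('if' ;) = { 'if' }.
In factor → 'if' elsepart: elsepart is at the end, add FOLLOW(factor) = { EOF, 'if' }.
Union: FOLLOW(elsepart) = { EOF, 'if' }.

{ EOF, 'if' }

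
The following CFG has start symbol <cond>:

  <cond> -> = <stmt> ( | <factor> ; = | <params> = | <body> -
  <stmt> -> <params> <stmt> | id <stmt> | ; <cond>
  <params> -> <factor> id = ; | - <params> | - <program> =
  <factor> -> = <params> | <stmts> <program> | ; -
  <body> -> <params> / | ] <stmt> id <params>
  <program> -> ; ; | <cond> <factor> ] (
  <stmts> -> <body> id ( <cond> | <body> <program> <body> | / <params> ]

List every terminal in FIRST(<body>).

From <body> -> <params> /: add FIRST(<params>) = { -, /, ;, =, ] }.
<body> -> ] <stmt> id <params> contributes {]}.
Union: FIRST(<body>) = { -, /, ;, =, ] }.

{ -, /, ;, =, ] }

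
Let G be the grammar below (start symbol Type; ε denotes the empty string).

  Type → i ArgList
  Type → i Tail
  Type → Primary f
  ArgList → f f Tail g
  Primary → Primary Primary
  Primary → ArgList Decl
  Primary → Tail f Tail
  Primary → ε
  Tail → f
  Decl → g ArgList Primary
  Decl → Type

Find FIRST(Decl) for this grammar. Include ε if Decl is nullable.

{ f, g, i }

Decl → g ArgList Primary contributes {g}.
From Decl → Type: add FIRST(Type) = { f, i }.
Union: FIRST(Decl) = { f, g, i }.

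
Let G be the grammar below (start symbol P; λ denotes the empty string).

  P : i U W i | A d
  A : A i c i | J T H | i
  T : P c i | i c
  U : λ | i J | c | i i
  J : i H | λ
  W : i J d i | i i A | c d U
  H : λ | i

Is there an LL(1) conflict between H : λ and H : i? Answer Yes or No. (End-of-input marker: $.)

Yes

FIRST(λ) = { λ } and FIRST(i) = { i }.
The first alternative is nullable and FOLLOW(H) = { c, d, i } shares i with FIRST of the second — conflict.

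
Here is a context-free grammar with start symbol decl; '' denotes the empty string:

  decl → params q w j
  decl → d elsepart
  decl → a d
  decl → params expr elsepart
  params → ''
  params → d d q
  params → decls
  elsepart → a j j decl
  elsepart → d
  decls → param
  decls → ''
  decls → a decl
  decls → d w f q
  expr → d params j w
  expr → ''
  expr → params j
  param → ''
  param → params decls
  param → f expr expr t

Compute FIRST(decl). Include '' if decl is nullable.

From decl → params q w j: params nullable, take FIRST(params) ∪ {q} = { a, d, f, q }.
decl → d elsepart contributes {d}.
decl → a d contributes {a}.
From decl → params expr elsepart: params, expr nullable, take FIRST(params) ∪ FIRST(expr) ∪ FIRST(elsepart) = { a, d, f, j }.
Union: FIRST(decl) = { a, d, f, j, q }.

{ a, d, f, j, q }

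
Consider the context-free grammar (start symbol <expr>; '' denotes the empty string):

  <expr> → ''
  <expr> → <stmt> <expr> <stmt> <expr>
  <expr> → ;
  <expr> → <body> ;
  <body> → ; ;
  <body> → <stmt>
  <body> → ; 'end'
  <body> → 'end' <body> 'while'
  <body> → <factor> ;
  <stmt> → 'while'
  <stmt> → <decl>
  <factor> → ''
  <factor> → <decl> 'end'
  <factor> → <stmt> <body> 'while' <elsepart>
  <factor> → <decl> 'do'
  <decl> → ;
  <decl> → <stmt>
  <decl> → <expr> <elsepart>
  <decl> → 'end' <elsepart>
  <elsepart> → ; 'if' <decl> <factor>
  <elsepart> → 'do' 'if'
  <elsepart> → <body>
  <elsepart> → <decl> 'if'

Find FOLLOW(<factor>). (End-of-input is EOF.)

{ EOF, 'do', 'end', 'if', 'while', ; }

In <body> → <factor> ;: add FIRST(;) = { ; }.
In <elsepart> → ; 'if' <decl> <factor>: <factor> is at the end, add FOLLOW(<elsepart>) = { EOF, 'do', 'end', 'if', 'while', ; }.
Union: FOLLOW(<factor>) = { EOF, 'do', 'end', 'if', 'while', ; }.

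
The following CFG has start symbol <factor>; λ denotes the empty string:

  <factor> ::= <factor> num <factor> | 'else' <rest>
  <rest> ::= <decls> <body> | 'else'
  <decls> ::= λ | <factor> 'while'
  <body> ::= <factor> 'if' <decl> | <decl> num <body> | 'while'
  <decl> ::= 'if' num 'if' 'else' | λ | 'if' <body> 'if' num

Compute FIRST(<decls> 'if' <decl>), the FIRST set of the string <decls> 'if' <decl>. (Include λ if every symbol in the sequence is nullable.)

Add FIRST(<decls>)\{λ} = { 'else' }; <decls> is nullable, continue.
'if' is a terminal; add {'if'} and stop.

{ 'else', 'if' }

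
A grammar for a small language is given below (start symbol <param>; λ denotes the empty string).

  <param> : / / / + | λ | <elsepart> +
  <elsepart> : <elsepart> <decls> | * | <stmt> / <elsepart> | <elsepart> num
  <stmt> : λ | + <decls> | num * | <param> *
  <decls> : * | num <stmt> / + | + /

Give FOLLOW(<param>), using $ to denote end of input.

{ $, * }

<param> is the start symbol, so $ ∈ FOLLOW(<param>).
In <stmt> : <param> *: add FIRST(*) = { * }.
Union: FOLLOW(<param>) = { $, * }.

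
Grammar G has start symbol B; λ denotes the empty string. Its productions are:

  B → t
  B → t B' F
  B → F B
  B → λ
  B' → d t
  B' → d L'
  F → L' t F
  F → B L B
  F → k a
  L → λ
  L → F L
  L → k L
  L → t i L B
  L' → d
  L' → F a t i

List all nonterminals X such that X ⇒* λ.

{ B, F, L }

Directly nullable (have an λ-production): B, L.
F → B L B with every symbol nullable, so F is nullable.
No other nonterminal has a production whose RHS symbols are all nullable.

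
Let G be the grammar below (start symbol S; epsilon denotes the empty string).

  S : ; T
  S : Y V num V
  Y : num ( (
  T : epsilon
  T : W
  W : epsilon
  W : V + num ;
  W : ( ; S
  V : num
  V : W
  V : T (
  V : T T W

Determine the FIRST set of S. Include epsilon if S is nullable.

S : ; T contributes {;}.
From S : Y V num V: add FIRST(Y) = { num }.
Union: FIRST(S) = { ;, num }.

{ ;, num }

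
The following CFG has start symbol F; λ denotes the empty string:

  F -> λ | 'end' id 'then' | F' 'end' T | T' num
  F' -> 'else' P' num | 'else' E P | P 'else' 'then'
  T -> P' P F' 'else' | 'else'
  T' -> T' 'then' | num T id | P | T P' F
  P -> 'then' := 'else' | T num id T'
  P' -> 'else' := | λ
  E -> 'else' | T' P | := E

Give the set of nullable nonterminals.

{ F, P' }

Directly nullable (have an λ-production): F, P'.
No other nonterminal has a production whose RHS symbols are all nullable.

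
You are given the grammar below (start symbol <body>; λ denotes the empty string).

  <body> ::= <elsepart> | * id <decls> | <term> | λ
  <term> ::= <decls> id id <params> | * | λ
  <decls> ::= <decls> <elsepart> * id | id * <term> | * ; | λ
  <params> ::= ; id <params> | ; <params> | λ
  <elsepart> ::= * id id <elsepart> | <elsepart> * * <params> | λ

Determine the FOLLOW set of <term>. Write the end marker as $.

In <body> ::= <term>: <term> is at the end, add FOLLOW(<body>) = { $ }.
In <decls> ::= id * <term>: <term> is at the end, add FOLLOW(<decls>) = { $, *, id }.
Union: FOLLOW(<term>) = { $, *, id }.

{ $, *, id }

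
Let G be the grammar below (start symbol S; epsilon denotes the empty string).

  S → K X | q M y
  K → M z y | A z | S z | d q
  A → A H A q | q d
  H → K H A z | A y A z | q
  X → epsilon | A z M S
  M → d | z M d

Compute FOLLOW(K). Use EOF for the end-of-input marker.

{ EOF, d, q, z }

In S → K X: add FIRST(X)\{epsilon} = { q }.
  Since X is nullable, also add FOLLOW(S) = { EOF, z }.
In H → K H A z: add FIRST(H A z) = { d, q, z }.
Union: FOLLOW(K) = { EOF, d, q, z }.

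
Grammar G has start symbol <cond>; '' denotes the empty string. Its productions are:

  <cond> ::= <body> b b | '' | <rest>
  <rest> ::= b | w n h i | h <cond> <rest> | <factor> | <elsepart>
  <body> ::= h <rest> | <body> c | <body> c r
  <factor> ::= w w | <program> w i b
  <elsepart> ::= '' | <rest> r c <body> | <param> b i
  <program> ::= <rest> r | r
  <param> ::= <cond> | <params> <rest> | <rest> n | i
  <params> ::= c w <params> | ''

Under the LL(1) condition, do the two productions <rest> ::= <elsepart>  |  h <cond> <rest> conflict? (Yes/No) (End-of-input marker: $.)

FIRST(<elsepart>) = { b, c, h, i, n, r, w, '' } and FIRST(h <cond> <rest>) = { h }.
Both contain h, so the two alternatives are not disjoint — LL(1) conflict.

Yes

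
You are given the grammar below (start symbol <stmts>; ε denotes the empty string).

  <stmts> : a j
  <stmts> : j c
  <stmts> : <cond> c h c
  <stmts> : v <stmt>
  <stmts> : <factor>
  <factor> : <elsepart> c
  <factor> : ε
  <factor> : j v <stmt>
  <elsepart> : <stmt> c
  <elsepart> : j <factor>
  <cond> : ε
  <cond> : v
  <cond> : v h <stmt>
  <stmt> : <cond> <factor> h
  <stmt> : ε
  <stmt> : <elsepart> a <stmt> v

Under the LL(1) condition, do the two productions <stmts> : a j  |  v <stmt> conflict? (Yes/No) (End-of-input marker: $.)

No

FIRST(a j) = { a } and FIRST(v <stmt>) = { v }.
The FIRST sets are disjoint and neither alternative is nullable — no conflict.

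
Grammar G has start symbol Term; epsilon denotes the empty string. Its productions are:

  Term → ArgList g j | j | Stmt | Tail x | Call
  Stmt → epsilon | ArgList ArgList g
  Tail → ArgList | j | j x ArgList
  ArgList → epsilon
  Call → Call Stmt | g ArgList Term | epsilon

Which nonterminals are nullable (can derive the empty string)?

Directly nullable (have an epsilon-production): Stmt, ArgList, Call.
Tail → ArgList with every symbol nullable, so Tail is nullable.
Term → Stmt with every symbol nullable, so Term is nullable.

{ ArgList, Call, Stmt, Tail, Term }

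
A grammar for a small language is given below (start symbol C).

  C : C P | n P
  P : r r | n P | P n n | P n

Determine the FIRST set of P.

{ n, r }

P : r r contributes {r}.
P : n P contributes {n}.
From P : P n n: add FIRST(P) = { n, r }.
From P : P n: add FIRST(P) = { n, r }.
Union: FIRST(P) = { n, r }.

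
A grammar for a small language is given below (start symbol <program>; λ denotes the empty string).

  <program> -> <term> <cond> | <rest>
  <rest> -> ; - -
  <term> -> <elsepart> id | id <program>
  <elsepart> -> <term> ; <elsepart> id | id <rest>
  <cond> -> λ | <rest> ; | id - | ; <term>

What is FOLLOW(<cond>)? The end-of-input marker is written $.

{ $, ;, id }

In <program> -> <term> <cond>: <cond> is at the end, add FOLLOW(<program>) = { $, ;, id }.
Union: FOLLOW(<cond>) = { $, ;, id }.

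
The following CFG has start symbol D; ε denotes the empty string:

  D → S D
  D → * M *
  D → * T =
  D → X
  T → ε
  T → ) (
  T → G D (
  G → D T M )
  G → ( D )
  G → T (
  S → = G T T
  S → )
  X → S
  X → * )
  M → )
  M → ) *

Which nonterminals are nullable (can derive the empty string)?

{ T }

Directly nullable (have an ε-production): T.
No other nonterminal has a production whose RHS symbols are all nullable.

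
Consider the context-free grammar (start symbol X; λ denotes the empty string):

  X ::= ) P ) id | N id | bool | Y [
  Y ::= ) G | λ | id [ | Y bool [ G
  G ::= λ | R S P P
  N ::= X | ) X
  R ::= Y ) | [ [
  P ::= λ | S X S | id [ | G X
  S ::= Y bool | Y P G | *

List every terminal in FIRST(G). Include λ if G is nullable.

G ::= λ contributes λ.
From G ::= R S P P: add FIRST(R) = { ), [, bool, id }.
Union: FIRST(G) = { ), [, bool, id, λ }.

{ ), [, bool, id, λ }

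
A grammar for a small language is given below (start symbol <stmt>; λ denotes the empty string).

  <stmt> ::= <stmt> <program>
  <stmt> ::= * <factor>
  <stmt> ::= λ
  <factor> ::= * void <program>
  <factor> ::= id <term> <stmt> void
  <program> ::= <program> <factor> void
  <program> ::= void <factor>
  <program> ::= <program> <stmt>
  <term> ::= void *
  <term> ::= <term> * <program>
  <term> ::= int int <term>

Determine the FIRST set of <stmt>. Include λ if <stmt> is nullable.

{ *, void, λ }

From <stmt> ::= <stmt> <program>: <stmt> nullable, take FIRST(<stmt>) ∪ FIRST(<program>) = { *, void }.
<stmt> ::= * <factor> contributes {*}.
<stmt> ::= λ contributes λ.
Union: FIRST(<stmt>) = { *, void, λ }.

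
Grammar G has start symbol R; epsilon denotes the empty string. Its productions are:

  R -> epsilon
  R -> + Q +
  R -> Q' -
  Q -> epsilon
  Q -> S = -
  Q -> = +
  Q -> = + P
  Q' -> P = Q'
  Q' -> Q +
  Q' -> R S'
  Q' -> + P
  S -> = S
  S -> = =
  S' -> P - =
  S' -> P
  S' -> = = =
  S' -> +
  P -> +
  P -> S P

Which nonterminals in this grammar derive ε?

Directly nullable (have an epsilon-production): R, Q.
No other nonterminal has a production whose RHS symbols are all nullable.

{ Q, R }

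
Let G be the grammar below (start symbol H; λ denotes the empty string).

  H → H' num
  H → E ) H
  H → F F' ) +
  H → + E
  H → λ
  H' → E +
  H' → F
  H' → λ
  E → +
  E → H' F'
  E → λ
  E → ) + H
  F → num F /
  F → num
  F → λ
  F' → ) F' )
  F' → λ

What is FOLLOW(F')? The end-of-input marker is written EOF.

{ EOF, ), + }

In H → F F' ) +: add FIRST() +) = { ) }.
In E → H' F': F' is at the end, add FOLLOW(E) = { EOF, ), + }.
In F' → ) F' ): add FIRST()) = { ) }.
Union: FOLLOW(F') = { EOF, ), + }.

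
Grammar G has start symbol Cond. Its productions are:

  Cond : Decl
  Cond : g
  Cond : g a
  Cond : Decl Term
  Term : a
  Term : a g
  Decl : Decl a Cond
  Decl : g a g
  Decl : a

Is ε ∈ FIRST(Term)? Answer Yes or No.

No

No nonterminal in this grammar is nullable.
No production of Term has an RHS whose symbols are all nullable, so Term is not nullable.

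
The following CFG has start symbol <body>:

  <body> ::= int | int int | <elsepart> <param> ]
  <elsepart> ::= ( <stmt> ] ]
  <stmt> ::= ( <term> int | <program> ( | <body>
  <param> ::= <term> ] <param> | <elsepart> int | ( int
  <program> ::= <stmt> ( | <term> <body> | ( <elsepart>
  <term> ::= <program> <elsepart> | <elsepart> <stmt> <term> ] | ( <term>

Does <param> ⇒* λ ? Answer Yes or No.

No nonterminal in this grammar is nullable.
No production of <param> has an RHS whose symbols are all nullable, so <param> is not nullable.

No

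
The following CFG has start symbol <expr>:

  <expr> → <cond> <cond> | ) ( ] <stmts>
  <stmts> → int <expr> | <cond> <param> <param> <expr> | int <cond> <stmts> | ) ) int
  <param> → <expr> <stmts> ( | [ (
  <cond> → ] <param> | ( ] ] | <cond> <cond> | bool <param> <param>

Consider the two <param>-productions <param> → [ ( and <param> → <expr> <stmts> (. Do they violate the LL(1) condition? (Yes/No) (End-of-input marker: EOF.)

FIRST([ () = { [ } and FIRST(<expr> <stmts> () = { (, ), ], bool }.
The FIRST sets are disjoint and neither alternative is nullable — no conflict.

No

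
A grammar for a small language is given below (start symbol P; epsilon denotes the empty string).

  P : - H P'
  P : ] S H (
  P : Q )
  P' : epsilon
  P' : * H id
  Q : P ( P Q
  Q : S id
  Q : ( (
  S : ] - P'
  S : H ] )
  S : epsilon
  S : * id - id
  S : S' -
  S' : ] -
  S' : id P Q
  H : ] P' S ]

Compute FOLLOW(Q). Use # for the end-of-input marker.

In P : Q ): add FIRST()) = { ) }.
In Q : P ( P Q: Q is at the end, add FOLLOW(Q) = { ), - }.
In S' : id P Q: Q is at the end, add FOLLOW(S') = { - }.
Union: FOLLOW(Q) = { ), - }.

{ ), - }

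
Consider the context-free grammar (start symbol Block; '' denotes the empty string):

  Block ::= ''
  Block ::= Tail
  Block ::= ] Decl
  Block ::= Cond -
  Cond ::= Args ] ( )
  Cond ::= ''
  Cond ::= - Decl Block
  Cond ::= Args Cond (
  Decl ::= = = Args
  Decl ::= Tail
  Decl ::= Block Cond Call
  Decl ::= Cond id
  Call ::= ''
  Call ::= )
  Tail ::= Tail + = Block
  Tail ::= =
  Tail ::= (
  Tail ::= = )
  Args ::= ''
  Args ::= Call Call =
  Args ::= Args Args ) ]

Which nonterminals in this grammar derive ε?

Directly nullable (have an ''-production): Block, Cond, Call, Args.
Decl ::= Block Cond Call with every symbol nullable, so Decl is nullable.
No other nonterminal has a production whose RHS symbols are all nullable.

{ Args, Block, Call, Cond, Decl }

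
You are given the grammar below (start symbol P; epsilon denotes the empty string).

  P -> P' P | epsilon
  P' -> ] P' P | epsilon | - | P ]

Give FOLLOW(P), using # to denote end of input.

{ #, -, ] }

P is the start symbol, so # ∈ FOLLOW(P).
In P -> P' P: P is at the end, add FOLLOW(P) = { #, -, ] }.
In P' -> ] P' P: P is at the end, add FOLLOW(P') = { #, -, ] }.
In P' -> P ]: add FIRST(]) = { ] }.
Union: FOLLOW(P) = { #, -, ] }.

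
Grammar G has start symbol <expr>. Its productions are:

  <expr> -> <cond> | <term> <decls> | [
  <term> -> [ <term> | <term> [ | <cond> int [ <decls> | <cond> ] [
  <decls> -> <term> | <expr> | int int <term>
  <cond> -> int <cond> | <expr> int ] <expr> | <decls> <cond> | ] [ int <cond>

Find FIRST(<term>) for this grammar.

<term> -> [ <term> contributes {[}.
From <term> -> <term> [: add FIRST(<term>) = { [, ], int }.
From <term> -> <cond> int [ <decls>: add FIRST(<cond>) = { [, ], int }.
From <term> -> <cond> ] [: add FIRST(<cond>) = { [, ], int }.
Union: FIRST(<term>) = { [, ], int }.

{ [, ], int }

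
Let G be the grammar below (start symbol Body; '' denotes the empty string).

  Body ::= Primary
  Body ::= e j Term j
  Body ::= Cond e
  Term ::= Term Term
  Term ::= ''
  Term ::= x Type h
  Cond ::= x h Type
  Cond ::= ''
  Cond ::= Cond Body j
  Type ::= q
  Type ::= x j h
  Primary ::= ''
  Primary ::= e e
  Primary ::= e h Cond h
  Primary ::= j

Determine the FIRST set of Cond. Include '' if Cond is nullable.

Cond ::= x h Type contributes {x}.
Cond ::= '' contributes ''.
From Cond ::= Cond Body j: Cond, Body nullable, take FIRST(Cond) ∪ FIRST(Body) ∪ {j} = { e, j, x }.
Union: FIRST(Cond) = { e, j, x, '' }.

{ e, j, x, '' }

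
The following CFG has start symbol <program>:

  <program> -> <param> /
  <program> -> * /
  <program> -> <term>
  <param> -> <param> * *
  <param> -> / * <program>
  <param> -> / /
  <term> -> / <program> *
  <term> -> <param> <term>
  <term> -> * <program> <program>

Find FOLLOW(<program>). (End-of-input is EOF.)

<program> is the start symbol, so EOF ∈ FOLLOW(<program>).
In <param> -> / * <program>: <program> is at the end, add FOLLOW(<param>) = { *, / }.
In <term> -> / <program> *: add FIRST(*) = { * }.
In <term> -> * <program> <program>: add FIRST(<program>) = { *, / }.
In <term> -> * <program> <program>: <program> is at the end, add FOLLOW(<term>) = { EOF, *, / }.
Union: FOLLOW(<program>) = { EOF, *, / }.

{ EOF, *, / }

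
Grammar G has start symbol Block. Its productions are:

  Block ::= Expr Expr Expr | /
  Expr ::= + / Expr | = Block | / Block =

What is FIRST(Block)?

{ +, /, = }

From Block ::= Expr Expr Expr: add FIRST(Expr) = { +, /, = }.
Block ::= / contributes {/}.
Union: FIRST(Block) = { +, /, = }.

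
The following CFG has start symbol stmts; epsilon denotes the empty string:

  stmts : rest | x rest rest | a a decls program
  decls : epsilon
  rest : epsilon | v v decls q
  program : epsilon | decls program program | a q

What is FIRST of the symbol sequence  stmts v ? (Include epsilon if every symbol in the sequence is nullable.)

Add FIRST(stmts)\{epsilon} = { a, v, x }; stmts is nullable, continue.
v is a terminal; add {v} and stop.

{ a, v, x }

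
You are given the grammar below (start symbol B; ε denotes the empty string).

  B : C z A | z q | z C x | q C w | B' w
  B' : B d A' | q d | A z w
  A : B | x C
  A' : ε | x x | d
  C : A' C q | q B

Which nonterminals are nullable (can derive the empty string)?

Directly nullable (have an ε-production): A'.
No other nonterminal has a production whose RHS symbols are all nullable.

{ A' }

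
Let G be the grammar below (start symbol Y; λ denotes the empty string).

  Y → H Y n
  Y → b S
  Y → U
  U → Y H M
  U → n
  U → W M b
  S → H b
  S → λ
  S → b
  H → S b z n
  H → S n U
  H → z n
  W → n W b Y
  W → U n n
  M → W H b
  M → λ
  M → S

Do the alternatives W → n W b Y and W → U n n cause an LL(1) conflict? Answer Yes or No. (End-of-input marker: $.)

Yes

FIRST(n W b Y) = { n } and FIRST(U n n) = { b, n, z }.
Both contain n, so the two alternatives are not disjoint — LL(1) conflict.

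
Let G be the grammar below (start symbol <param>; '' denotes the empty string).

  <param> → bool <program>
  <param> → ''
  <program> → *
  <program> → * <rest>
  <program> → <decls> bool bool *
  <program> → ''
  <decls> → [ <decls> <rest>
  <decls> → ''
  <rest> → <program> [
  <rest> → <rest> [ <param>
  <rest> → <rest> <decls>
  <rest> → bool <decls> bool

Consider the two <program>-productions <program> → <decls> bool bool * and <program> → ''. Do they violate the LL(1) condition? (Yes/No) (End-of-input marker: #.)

Yes

FIRST(<decls> bool bool *) = { [, bool } and FIRST('') = { '' }.
The second alternative is nullable and FOLLOW(<program>) = { #, *, [, bool } shares [ with FIRST of the first — conflict.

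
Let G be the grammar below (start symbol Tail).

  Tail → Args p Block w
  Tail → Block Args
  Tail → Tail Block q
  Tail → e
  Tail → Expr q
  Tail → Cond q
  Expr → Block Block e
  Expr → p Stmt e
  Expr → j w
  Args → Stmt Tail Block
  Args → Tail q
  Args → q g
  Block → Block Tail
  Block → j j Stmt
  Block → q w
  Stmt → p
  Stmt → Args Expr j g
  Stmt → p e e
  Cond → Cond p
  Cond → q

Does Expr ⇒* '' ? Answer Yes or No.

No

No nonterminal in this grammar is nullable.
No production of Expr has an RHS whose symbols are all nullable, so Expr is not nullable.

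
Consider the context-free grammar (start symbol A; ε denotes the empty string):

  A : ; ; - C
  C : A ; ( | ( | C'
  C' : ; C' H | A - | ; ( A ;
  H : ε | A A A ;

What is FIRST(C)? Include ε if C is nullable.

{ (, ; }

From C : A ; (: add FIRST(A) = { ; }.
C : ( contributes {(}.
From C : C': add FIRST(C') = { ; }.
Union: FIRST(C) = { (, ; }.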